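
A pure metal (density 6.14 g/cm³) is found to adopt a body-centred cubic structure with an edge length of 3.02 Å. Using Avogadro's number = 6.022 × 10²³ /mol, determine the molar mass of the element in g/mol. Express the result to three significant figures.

50.9 g/mol

A BCC cell has Z = 2 atoms; a = 3.020 × 10^-8 cm.
M = ρ·N_A·a³/Z = 6.14 × 6.022 × 10²³ × 2.754 × 10^-23 / 2 = 50.9 g/mol.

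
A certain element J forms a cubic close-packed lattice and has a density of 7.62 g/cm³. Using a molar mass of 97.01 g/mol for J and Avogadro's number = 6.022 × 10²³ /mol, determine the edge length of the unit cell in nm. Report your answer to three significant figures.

0.439 nm

With Z = 4 atoms per FCC cell, a³ = Z·M/(N_A·ρ) = 4 × 97.01 / (6.022 × 10²³ × 7.620 g/cm³) = 8.456 × 10^-23 cm³.
a = (8.456 × 10^-23)^(1/3) = 4.389 × 10^-8 cm = 0.439 nm.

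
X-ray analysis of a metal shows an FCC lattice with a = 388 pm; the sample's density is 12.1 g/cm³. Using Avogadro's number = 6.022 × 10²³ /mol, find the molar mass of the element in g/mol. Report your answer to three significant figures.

An FCC cell has Z = 4 atoms; a = 3.880 × 10^-8 cm.
M = ρ·N_A·a³/Z = 12.1 × 6.022 × 10²³ × 5.841 × 10^-23 / 4 = 106 g/mol.

106 g/mol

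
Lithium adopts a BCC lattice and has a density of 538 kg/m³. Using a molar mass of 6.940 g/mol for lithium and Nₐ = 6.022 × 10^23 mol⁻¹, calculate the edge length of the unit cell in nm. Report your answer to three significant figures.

0.350 nm

With Z = 2 atoms per BCC cell, a³ = Z·M/(N_A·ρ) = 2 × 6.940 / (6.022 × 10²³ × 0.5380 g/cm³) = 4.284 × 10^-23 cm³.
a = (4.284 × 10^-23)^(1/3) = 3.499 × 10^-8 cm = 0.350 nm.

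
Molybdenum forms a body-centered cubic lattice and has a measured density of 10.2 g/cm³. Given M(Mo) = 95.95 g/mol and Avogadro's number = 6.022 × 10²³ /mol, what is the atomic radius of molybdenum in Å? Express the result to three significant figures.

For a BCC cell (Z = 2), a³ = Z·M/(N_A·ρ) = 2 × 95.95 / (6.022 × 10²³ × 10.20) = 3.124 × 10^-23 cm³, so a = 3.150 × 10^-8 cm = 3.150 Å.
Atoms touch along the body diagonal, so √3·a = 4r, so r = 0.4330 × a = 1.36 Å.

1.36 Å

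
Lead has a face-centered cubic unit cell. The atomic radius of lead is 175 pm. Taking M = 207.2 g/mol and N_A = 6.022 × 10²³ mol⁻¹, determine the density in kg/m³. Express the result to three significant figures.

11300 kg/m³

In an FCC lattice, atoms touch along the face diagonal, so √2·a = 4r, giving a = 495.0 pm = 4.950 × 10^-8 cm.
With Z = 4, ρ = Z·M/(N_A·a³) = 4 × 207.2 / (6.022 × 10²³ × 1.213 × 10^-22) = 11.35 g/cm³ = 11300 kg/m³.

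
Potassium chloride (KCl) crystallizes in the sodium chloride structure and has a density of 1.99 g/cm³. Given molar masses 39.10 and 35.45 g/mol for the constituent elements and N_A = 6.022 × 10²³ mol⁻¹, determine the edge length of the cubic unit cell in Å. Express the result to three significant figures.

M(KCl) = 74.55 g/mol; Z = 4 formula units per cell.
a³ = Z·M/(N_A·ρ) = 4 × 74.55 / (6.022 × 10²³ × 1.99) = 2.488 × 10^-22 cm³, so a = 6.290 × 10^-8 cm = 6.29 Å.

6.29 Å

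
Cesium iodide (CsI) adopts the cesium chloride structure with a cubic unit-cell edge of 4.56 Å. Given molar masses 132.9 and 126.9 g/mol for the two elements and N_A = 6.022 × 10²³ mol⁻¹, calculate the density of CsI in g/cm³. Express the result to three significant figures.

The cesium chloride structure contains Z = 1 formula unit per cell; M(CsI) = 132.9 + 126.9 = 259.8 g/mol.
a³ = (4.560 × 10^-8 cm)³ = 9.482 × 10^-23 cm³.
ρ = 1 × 259.8 / (6.022 × 10²³ × 9.482 × 10^-23) = 4.550 g/cm³.

4.55 g/cm³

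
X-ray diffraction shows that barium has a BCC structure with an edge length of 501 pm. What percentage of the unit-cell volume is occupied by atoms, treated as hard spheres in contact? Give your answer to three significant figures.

68.0%

In a BCC lattice atoms touch along the body diagonal, so √3·a = 4r, so r = 0.4330a = 216.9 pm.
Packing fraction = Z·(4/3)πr³ / a³ = 2 × (4/3)π × (216.9)³ / (501)³ = 0.6802 = 68.0%.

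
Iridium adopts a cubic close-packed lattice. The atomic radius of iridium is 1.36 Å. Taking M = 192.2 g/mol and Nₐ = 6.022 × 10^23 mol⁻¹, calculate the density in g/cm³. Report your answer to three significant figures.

In an FCC lattice, atoms touch along the face diagonal, so √2·a = 4r, giving a = 3.847 Å = 3.847 × 10^-8 cm.
With Z = 4, ρ = Z·M/(N_A·a³) = 4 × 192.2 / (6.022 × 10²³ × 5.692 × 10^-23) = 22.43 g/cm³.

22.4 g/cm³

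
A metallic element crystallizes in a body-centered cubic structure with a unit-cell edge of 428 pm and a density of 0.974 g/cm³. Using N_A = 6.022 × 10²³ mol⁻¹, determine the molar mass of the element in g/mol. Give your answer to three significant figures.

A BCC cell has Z = 2 atoms; a = 4.280 × 10^-8 cm.
M = ρ·N_A·a³/Z = 0.974 × 6.022 × 10²³ × 7.840 × 10^-23 / 2 = 23.0 g/mol.

23.0 g/mol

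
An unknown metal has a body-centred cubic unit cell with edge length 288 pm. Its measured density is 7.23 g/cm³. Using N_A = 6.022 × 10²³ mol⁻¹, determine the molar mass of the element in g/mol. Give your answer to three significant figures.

52.0 g/mol

A BCC cell has Z = 2 atoms; a = 2.880 × 10^-8 cm.
M = ρ·N_A·a³/Z = 7.23 × 6.022 × 10²³ × 2.389 × 10^-23 / 2 = 52.0 g/mol.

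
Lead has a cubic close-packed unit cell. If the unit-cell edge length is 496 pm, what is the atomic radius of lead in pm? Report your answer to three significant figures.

175 pm

In an FCC lattice, atoms touch along the face diagonal, so √2·a = 4r.
r = √2·a/4 = 1.4142 × 496 / 4 = 175 pm.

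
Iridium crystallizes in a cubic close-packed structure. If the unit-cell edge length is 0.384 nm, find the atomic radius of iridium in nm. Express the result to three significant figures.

0.136 nm

In an FCC lattice, atoms touch along the face diagonal, so √2·a = 4r.
r = √2·a/4 = 1.4142 × 0.384 / 4 = 0.136 nm.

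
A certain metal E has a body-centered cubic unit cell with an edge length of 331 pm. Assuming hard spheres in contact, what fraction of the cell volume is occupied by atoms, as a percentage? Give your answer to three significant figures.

In a BCC lattice atoms touch along the body diagonal, so √3·a = 4r, so r = 0.4330a = 143.3 pm.
Packing fraction = Z·(4/3)πr³ / a³ = 2 × (4/3)π × (143.3)³ / (331)³ = 0.6802 = 68.0%.

68.0%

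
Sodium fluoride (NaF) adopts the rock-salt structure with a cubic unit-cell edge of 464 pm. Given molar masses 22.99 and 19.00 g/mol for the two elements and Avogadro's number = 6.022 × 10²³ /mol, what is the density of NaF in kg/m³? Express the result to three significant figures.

The rock-salt structure contains Z = 4 formula units per cell; M(NaF) = 22.99 + 19.00 = 41.99 g/mol.
a³ = (4.640 × 10^-8 cm)³ = 9.990 × 10^-23 cm³.
ρ = 4 × 41.99 / (6.022 × 10²³ × 9.990 × 10^-23) = 2.792 g/cm³ = 2790 kg/m³.

2790 kg/m³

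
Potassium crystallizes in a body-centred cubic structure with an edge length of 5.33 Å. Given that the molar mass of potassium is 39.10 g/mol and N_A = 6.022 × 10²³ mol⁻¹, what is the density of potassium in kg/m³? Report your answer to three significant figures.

858 kg/m³

A BCC unit cell contains Z = 2 atoms.
Cell volume: a³ = (5.33 Å)³ = (5.330 × 10^-8 cm)³ = 1.514 × 10^-22 cm³.
ρ = Z·M/(N_A·a³) = 2 × 39.10 / (6.022 × 10²³ × 1.514 × 10^-22) = 0.8576 g/cm³ = 858 kg/m³.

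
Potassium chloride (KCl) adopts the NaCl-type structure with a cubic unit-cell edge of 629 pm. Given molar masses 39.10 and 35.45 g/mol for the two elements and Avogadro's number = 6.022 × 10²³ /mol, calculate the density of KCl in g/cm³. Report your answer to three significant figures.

The NaCl-type structure contains Z = 4 formula units per cell; M(KCl) = 39.10 + 35.45 = 74.55 g/mol.
a³ = (6.290 × 10^-8 cm)³ = 2.489 × 10^-22 cm³.
ρ = 4 × 74.55 / (6.022 × 10²³ × 2.489 × 10^-22) = 1.990 g/cm³.

1.99 g/cm³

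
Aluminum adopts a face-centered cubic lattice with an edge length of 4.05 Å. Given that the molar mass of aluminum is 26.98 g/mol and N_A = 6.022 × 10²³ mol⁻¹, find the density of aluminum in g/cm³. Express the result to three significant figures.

2.70 g/cm³

An FCC unit cell contains Z = 4 atoms.
Cell volume: a³ = (4.05 Å)³ = (4.050 × 10^-8 cm)³ = 6.643 × 10^-23 cm³.
ρ = Z·M/(N_A·a³) = 4 × 26.98 / (6.022 × 10²³ × 6.643 × 10^-23) = 2.698 g/cm³.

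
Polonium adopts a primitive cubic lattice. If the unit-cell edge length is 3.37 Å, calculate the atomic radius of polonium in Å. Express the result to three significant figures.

In a simple cubic lattice, atoms touch along the cell edge, so a = 2r.
r = a/2 = 3.37/2 = 1.69 Å.

1.69 Å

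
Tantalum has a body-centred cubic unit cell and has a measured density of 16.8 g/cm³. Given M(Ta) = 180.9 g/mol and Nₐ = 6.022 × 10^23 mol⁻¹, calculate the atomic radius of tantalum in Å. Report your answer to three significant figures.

For a BCC cell (Z = 2), a³ = Z·M/(N_A·ρ) = 2 × 180.9 / (6.022 × 10²³ × 16.80) = 3.576 × 10^-23 cm³, so a = 3.295 × 10^-8 cm = 3.295 Å.
Atoms touch along the body diagonal, so √3·a = 4r, so r = 0.4330 × a = 1.43 Å.

1.43 Å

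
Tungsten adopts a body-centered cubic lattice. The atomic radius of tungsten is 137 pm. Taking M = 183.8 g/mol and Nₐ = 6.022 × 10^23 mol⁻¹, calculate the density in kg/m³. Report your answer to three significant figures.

In a BCC lattice, atoms touch along the body diagonal, so √3·a = 4r, giving a = 316.4 pm = 3.164 × 10^-8 cm.
With Z = 2, ρ = Z·M/(N_A·a³) = 2 × 183.8 / (6.022 × 10²³ × 3.167 × 10^-23) = 19.27 g/cm³ = 19300 kg/m³.

19300 kg/m³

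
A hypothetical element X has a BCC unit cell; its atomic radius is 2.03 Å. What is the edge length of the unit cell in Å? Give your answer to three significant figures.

In a BCC lattice, atoms touch along the body diagonal, so √3·a = 4r.
a = 4r/√3 = 4 × 2.03 / 1.7321 = 4.69 Å.

4.69 Å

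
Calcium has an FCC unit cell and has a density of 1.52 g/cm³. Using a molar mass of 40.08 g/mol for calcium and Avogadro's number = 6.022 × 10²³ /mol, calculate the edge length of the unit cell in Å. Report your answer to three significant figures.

With Z = 4 atoms per FCC cell, a³ = Z·M/(N_A·ρ) = 4 × 40.08 / (6.022 × 10²³ × 1.520 g/cm³) = 1.751 × 10^-22 cm³.
a = (1.751 × 10^-22)^(1/3) = 5.595 × 10^-8 cm = 5.60 Å.

5.60 Å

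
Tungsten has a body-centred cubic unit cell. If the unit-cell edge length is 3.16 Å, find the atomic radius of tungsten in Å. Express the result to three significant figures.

In a BCC lattice, atoms touch along the body diagonal, so √3·a = 4r.
r = √3·a/4 = 1.7321 × 3.16 / 4 = 1.37 Å.

1.37 Å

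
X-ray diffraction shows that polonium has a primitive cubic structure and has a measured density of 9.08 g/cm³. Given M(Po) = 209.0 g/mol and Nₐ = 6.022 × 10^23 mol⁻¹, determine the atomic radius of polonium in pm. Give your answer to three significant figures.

168 pm

For a simple cubic cell (Z = 1), a³ = Z·M/(N_A·ρ) = 1 × 209.0 / (6.022 × 10²³ × 9.080) = 3.822 × 10^-23 cm³, so a = 3.369 × 10^-8 cm = 336.9 pm.
Atoms touch along the cell edge, so a = 2r, so r = 0.5000 × a = 168 pm.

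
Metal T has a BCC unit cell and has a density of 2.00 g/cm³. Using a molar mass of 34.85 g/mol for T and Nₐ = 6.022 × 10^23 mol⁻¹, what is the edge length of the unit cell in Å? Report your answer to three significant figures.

With Z = 2 atoms per BCC cell, a³ = Z·M/(N_A·ρ) = 2 × 34.85 / (6.022 × 10²³ × 2.000 g/cm³) = 5.787 × 10^-23 cm³.
a = (5.787 × 10^-23)^(1/3) = 3.868 × 10^-8 cm = 3.87 Å.

3.87 Å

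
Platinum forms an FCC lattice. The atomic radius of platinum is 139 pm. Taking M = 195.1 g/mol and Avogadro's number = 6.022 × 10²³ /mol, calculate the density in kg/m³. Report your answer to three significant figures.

In an FCC lattice, atoms touch along the face diagonal, so √2·a = 4r, giving a = 393.2 pm = 3.932 × 10^-8 cm.
With Z = 4, ρ = Z·M/(N_A·a³) = 4 × 195.1 / (6.022 × 10²³ × 6.077 × 10^-23) = 21.33 g/cm³ = 21300 kg/m³.

21300 kg/m³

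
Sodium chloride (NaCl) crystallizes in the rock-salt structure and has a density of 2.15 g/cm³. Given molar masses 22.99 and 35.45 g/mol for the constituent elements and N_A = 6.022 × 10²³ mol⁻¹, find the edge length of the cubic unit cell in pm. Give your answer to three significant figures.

M(NaCl) = 58.44 g/mol; Z = 4 formula units per cell.
a³ = Z·M/(N_A·ρ) = 4 × 58.44 / (6.022 × 10²³ × 2.15) = 1.805 × 10^-22 cm³, so a = 5.652 × 10^-8 cm = 565 pm.

565 pm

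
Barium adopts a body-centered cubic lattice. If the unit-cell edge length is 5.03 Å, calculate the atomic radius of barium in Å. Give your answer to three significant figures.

In a BCC lattice, atoms touch along the body diagonal, so √3·a = 4r.
r = √3·a/4 = 1.7321 × 5.03 / 4 = 2.18 Å.

2.18 Å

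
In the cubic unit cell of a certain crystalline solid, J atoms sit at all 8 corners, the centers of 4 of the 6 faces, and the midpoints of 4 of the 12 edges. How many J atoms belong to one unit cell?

Corner atoms are shared by 8 cells (1/8 each), face atoms by 2 (1/2 each), edge atoms by 4 (1/4 each).
Net atoms = 8 × 1/8 + 4 × 1/2 + 4 × 1/4 = 1 + 2 + 1 = 4.

4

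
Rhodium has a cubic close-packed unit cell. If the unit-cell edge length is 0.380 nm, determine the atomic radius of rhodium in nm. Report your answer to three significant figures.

In an FCC lattice, atoms touch along the face diagonal, so √2·a = 4r.
r = √2·a/4 = 1.4142 × 0.380 / 4 = 0.134 nm.

0.134 nm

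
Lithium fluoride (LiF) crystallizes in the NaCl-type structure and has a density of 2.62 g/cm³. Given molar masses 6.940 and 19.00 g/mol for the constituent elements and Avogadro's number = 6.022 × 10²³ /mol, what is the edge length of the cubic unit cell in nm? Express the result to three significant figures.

M(LiF) = 25.94 g/mol; Z = 4 formula units per cell.
a³ = Z·M/(N_A·ρ) = 4 × 25.94 / (6.022 × 10²³ × 2.62) = 6.576 × 10^-23 cm³, so a = 4.036 × 10^-8 cm = 0.404 nm.

0.404 nm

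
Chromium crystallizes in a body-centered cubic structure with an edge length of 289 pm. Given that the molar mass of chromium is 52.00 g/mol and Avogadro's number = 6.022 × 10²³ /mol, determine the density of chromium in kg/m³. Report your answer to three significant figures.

A BCC unit cell contains Z = 2 atoms.
Cell volume: a³ = (289 pm)³ = (2.890 × 10^-8 cm)³ = 2.414 × 10^-23 cm³.
ρ = Z·M/(N_A·a³) = 2 × 52.00 / (6.022 × 10²³ × 2.414 × 10^-23) = 7.155 g/cm³ = 7150 kg/m³.

7150 kg/m³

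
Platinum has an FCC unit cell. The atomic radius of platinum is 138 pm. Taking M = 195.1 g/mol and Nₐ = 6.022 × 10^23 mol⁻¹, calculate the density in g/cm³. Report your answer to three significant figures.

21.8 g/cm³

In an FCC lattice, atoms touch along the face diagonal, so √2·a = 4r, giving a = 390.3 pm = 3.903 × 10^-8 cm.
With Z = 4, ρ = Z·M/(N_A·a³) = 4 × 195.1 / (6.022 × 10²³ × 5.947 × 10^-23) = 21.79 g/cm³.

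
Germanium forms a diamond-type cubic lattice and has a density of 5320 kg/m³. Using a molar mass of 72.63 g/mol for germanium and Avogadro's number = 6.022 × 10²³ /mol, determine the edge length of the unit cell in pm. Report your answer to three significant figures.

566 pm

With Z = 8 atoms per diamond cubic cell, a³ = Z·M/(N_A·ρ) = 8 × 72.63 / (6.022 × 10²³ × 5.320 g/cm³) = 1.814 × 10^-22 cm³.
a = (1.814 × 10^-22)^(1/3) = 5.660 × 10^-8 cm = 566 pm.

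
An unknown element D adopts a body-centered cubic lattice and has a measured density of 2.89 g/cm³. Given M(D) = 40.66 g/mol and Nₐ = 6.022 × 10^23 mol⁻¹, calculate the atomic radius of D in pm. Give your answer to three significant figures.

156 pm

For a BCC cell (Z = 2), a³ = Z·M/(N_A·ρ) = 2 × 40.66 / (6.022 × 10²³ × 2.890) = 4.673 × 10^-23 cm³, so a = 3.602 × 10^-8 cm = 360.2 pm.
Atoms touch along the body diagonal, so √3·a = 4r, so r = 0.4330 × a = 156 pm.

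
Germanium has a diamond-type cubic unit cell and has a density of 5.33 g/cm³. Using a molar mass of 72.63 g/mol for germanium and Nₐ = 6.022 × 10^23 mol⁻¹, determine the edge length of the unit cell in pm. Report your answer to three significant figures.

With Z = 8 atoms per diamond cubic cell, a³ = Z·M/(N_A·ρ) = 8 × 72.63 / (6.022 × 10²³ × 5.330 g/cm³) = 1.810 × 10^-22 cm³.
a = (1.810 × 10^-22)^(1/3) = 5.657 × 10^-8 cm = 566 pm.

566 pm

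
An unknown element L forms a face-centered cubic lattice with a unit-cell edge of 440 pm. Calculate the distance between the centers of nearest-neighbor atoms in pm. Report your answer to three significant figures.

In an FCC structure, atoms touch along the face diagonal, so √2·a = 4r; the nearest-neighbor distance equals 2r = 0.7071·a.
d = 0.7071 × 440 = 311 pm.

311 pm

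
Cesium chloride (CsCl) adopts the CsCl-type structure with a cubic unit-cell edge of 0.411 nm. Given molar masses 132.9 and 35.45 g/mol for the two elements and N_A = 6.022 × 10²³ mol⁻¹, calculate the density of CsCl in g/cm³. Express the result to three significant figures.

4.03 g/cm³

The CsCl-type structure contains Z = 1 formula unit per cell; M(CsCl) = 132.9 + 35.45 = 168.35 g/mol.
a³ = (4.110 × 10^-8 cm)³ = 6.943 × 10^-23 cm³.
ρ = 1 × 168.35 / (6.022 × 10²³ × 6.943 × 10^-23) = 4.027 g/cm³.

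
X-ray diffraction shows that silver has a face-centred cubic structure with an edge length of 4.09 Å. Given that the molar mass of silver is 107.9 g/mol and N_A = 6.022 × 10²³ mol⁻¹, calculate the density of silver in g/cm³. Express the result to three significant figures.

An FCC unit cell contains Z = 4 atoms.
Cell volume: a³ = (4.09 Å)³ = (4.090 × 10^-8 cm)³ = 6.842 × 10^-23 cm³.
ρ = Z·M/(N_A·a³) = 4 × 107.9 / (6.022 × 10²³ × 6.842 × 10^-23) = 10.48 g/cm³.

10.5 g/cm³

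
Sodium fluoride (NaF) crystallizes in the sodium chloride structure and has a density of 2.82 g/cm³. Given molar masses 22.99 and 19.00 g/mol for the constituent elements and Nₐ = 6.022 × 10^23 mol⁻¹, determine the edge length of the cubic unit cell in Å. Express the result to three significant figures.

M(NaF) = 41.99 g/mol; Z = 4 formula units per cell.
a³ = Z·M/(N_A·ρ) = 4 × 41.99 / (6.022 × 10²³ × 2.82) = 9.890 × 10^-23 cm³, so a = 4.625 × 10^-8 cm = 4.62 Å.

4.62 Å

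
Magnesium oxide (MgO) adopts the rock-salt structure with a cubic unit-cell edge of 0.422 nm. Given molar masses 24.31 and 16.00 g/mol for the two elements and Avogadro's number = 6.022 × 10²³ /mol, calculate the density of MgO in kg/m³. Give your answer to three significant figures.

The rock-salt structure contains Z = 4 formula units per cell; M(MgO) = 24.31 + 16.00 = 40.31 g/mol.
a³ = (4.220 × 10^-8 cm)³ = 7.515 × 10^-23 cm³.
ρ = 4 × 40.31 / (6.022 × 10²³ × 7.515 × 10^-23) = 3.563 g/cm³ = 3560 kg/m³.

3560 kg/m³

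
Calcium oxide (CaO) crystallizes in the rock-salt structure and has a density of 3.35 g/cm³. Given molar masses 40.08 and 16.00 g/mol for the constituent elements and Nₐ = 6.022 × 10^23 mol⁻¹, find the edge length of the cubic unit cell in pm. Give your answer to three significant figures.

M(CaO) = 56.08 g/mol; Z = 4 formula units per cell.
a³ = Z·M/(N_A·ρ) = 4 × 56.08 / (6.022 × 10²³ × 3.35) = 1.112 × 10^-22 cm³, so a = 4.809 × 10^-8 cm = 481 pm.

481 pm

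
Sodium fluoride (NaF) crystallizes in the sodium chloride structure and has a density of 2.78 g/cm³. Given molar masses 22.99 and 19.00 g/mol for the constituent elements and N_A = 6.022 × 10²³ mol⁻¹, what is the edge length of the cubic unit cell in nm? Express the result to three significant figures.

M(NaF) = 41.99 g/mol; Z = 4 formula units per cell.
a³ = Z·M/(N_A·ρ) = 4 × 41.99 / (6.022 × 10²³ × 2.78) = 1.003 × 10^-22 cm³, so a = 4.647 × 10^-8 cm = 0.465 nm.

0.465 nm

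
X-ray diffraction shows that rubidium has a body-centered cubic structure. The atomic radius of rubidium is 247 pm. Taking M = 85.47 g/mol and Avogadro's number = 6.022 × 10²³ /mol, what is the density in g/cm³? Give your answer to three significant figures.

1.53 g/cm³

In a BCC lattice, atoms touch along the body diagonal, so √3·a = 4r, giving a = 570.4 pm = 5.704 × 10^-8 cm.
With Z = 2, ρ = Z·M/(N_A·a³) = 2 × 85.47 / (6.022 × 10²³ × 1.856 × 10^-22) = 1.529 g/cm³.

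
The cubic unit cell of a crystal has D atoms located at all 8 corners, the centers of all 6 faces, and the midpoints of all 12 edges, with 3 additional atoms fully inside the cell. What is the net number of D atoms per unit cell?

10

Corner atoms are shared by 8 cells (1/8 each), face atoms by 2 (1/2 each), edge atoms by 4 (1/4 each), interior atoms are unshared.
Net atoms = 8 × 1/8 + 6 × 1/2 + 12 × 1/4 + 3 = 1 + 3 + 3 + 3 = 10.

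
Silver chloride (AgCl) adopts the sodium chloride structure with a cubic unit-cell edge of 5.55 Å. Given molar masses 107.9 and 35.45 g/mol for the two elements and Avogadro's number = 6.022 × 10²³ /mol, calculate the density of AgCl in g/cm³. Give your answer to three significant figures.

The sodium chloride structure contains Z = 4 formula units per cell; M(AgCl) = 107.9 + 35.45 = 143.35 g/mol.
a³ = (5.550 × 10^-8 cm)³ = 1.710 × 10^-22 cm³.
ρ = 4 × 143.35 / (6.022 × 10²³ × 1.710 × 10^-22) = 5.570 g/cm³.

5.57 g/cm³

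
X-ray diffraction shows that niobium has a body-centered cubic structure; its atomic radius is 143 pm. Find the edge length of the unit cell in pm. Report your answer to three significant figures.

In a BCC lattice, atoms touch along the body diagonal, so √3·a = 4r.
a = 4r/√3 = 4 × 143 / 1.7321 = 330 pm.

330 pm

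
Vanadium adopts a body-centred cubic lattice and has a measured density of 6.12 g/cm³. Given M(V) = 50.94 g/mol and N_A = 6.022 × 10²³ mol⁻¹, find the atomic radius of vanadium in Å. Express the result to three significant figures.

1.31 Å

For a BCC cell (Z = 2), a³ = Z·M/(N_A·ρ) = 2 × 50.94 / (6.022 × 10²³ × 6.120) = 2.764 × 10^-23 cm³, so a = 3.024 × 10^-8 cm = 3.024 Å.
Atoms touch along the body diagonal, so √3·a = 4r, so r = 0.4330 × a = 1.31 Å.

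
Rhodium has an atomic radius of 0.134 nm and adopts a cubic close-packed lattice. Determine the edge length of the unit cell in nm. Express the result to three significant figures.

In an FCC lattice, atoms touch along the face diagonal, so √2·a = 4r.
a = 4r/√2 = 4 × 0.134 / 1.4142 = 0.379 nm.

0.379 nm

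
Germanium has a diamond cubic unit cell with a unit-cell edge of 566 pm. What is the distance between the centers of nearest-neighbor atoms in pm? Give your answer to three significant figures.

In a diamond cubic structure, nearest neighbors lie along the body diagonal with √3·a = 8r; the nearest-neighbor distance equals 2r = 0.4330·a.
d = 0.4330 × 566 = 245 pm.

245 pm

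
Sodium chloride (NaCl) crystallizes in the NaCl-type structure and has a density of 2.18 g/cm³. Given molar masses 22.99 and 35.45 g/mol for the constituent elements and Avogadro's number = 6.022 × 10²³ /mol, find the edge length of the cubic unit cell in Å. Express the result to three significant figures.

M(NaCl) = 58.44 g/mol; Z = 4 formula units per cell.
a³ = Z·M/(N_A·ρ) = 4 × 58.44 / (6.022 × 10²³ × 2.18) = 1.781 × 10^-22 cm³, so a = 5.626 × 10^-8 cm = 5.63 Å.

5.63 Å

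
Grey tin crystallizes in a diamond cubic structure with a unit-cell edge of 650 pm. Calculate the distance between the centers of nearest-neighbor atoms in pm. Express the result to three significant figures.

In a diamond cubic structure, nearest neighbors lie along the body diagonal with √3·a = 8r; the nearest-neighbor distance equals 2r = 0.4330·a.
d = 0.4330 × 650 = 281 pm.

281 pm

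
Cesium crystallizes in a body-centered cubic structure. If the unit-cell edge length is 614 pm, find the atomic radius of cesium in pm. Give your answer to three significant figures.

In a BCC lattice, atoms touch along the body diagonal, so √3·a = 4r.
r = √3·a/4 = 1.7321 × 614 / 4 = 266 pm.

266 pm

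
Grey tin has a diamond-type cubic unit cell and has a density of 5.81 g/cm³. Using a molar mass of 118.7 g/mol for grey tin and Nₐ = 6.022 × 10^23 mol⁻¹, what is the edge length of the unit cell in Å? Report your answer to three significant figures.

With Z = 8 atoms per diamond cubic cell, a³ = Z·M/(N_A·ρ) = 8 × 118.7 / (6.022 × 10²³ × 5.810 g/cm³) = 2.714 × 10^-22 cm³.
a = (2.714 × 10^-22)^(1/3) = 6.475 × 10^-8 cm = 6.47 Å.

6.47 Å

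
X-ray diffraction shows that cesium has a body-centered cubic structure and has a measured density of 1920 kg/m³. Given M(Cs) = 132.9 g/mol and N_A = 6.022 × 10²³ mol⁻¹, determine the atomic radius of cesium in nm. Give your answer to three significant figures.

0.265 nm

For a BCC cell (Z = 2), a³ = Z·M/(N_A·ρ) = 2 × 132.9 / (6.022 × 10²³ × 1.920) = 2.299 × 10^-22 cm³, so a = 6.126 × 10^-8 cm = 0.6126 nm.
Atoms touch along the body diagonal, so √3·a = 4r, so r = 0.4330 × a = 0.265 nm.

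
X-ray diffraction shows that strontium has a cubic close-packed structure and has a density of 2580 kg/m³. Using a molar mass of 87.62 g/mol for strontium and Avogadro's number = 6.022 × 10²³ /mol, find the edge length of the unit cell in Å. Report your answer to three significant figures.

With Z = 4 atoms per FCC cell, a³ = Z·M/(N_A·ρ) = 4 × 87.62 / (6.022 × 10²³ × 2.580 g/cm³) = 2.256 × 10^-22 cm³.
a = (2.256 × 10^-22)^(1/3) = 6.087 × 10^-8 cm = 6.09 Å.

6.09 Å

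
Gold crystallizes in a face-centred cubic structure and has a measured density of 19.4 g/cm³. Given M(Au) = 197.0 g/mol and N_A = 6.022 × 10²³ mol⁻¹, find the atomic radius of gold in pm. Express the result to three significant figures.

For an FCC cell (Z = 4), a³ = Z·M/(N_A·ρ) = 4 × 197.0 / (6.022 × 10²³ × 19.40) = 6.745 × 10^-23 cm³, so a = 4.071 × 10^-8 cm = 407.1 pm.
Atoms touch along the face diagonal, so √2·a = 4r, so r = 0.3536 × a = 144 pm.

144 pm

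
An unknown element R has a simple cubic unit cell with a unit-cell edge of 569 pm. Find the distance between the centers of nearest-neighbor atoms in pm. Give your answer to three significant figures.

In a simple cubic structure, atoms touch along the cell edge, so a = 2r; the nearest-neighbor distance equals 2r = 1.000·a.
d = 1.000 × 569 = 569 pm.

569 pm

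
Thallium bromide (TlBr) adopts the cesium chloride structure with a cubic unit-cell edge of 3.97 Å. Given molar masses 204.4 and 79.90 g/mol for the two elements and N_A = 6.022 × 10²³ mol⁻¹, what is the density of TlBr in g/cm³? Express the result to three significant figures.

The cesium chloride structure contains Z = 1 formula unit per cell; M(TlBr) = 204.4 + 79.90 = 284.3 g/mol.
a³ = (3.970 × 10^-8 cm)³ = 6.257 × 10^-23 cm³.
ρ = 1 × 284.3 / (6.022 × 10²³ × 6.257 × 10^-23) = 7.545 g/cm³.

7.55 g/cm³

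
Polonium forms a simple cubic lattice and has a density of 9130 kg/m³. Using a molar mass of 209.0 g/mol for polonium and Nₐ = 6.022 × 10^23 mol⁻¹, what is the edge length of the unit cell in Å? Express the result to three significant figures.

With Z = 1 atom per simple cubic cell, a³ = Z·M/(N_A·ρ) = 1 × 209.0 / (6.022 × 10²³ × 9.130 g/cm³) = 3.801 × 10^-23 cm³.
a = (3.801 × 10^-23)^(1/3) = 3.362 × 10^-8 cm = 3.36 Å.

3.36 Å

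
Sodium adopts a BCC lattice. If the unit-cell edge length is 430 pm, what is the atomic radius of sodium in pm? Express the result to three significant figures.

In a BCC lattice, atoms touch along the body diagonal, so √3·a = 4r.
r = √3·a/4 = 1.7321 × 430 / 4 = 186 pm.

186 pm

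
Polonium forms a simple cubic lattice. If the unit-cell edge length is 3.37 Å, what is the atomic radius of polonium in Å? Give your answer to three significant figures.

1.69 Å

In a simple cubic lattice, atoms touch along the cell edge, so a = 2r.
r = a/2 = 3.37/2 = 1.69 Å.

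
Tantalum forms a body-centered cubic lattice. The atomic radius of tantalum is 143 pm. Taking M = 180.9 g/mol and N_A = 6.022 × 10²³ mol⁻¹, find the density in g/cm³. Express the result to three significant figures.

In a BCC lattice, atoms touch along the body diagonal, so √3·a = 4r, giving a = 330.2 pm = 3.302 × 10^-8 cm.
With Z = 2, ρ = Z·M/(N_A·a³) = 2 × 180.9 / (6.022 × 10²³ × 3.602 × 10^-23) = 16.68 g/cm³.

16.7 g/cm³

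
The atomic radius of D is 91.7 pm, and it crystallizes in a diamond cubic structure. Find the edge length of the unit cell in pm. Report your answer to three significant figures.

424 pm

In a diamond cubic lattice, nearest neighbors lie along the body diagonal with √3·a = 8r.
a = 8r/√3 = 8 × 91.7 / 1.7321 = 424 pm.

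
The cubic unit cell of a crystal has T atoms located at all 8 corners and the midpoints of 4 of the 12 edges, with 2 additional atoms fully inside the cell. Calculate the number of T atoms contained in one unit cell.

Corner atoms are shared by 8 cells (1/8 each), edge atoms by 4 (1/4 each), interior atoms are unshared.
Net atoms = 8 × 1/8 + 4 × 1/4 + 2 = 1 + 1 + 2 = 4.

4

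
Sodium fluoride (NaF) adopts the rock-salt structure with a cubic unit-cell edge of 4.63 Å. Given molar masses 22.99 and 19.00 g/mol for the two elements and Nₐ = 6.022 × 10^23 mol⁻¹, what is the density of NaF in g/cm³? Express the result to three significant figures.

2.81 g/cm³

The rock-salt structure contains Z = 4 formula units per cell; M(NaF) = 22.99 + 19.00 = 41.99 g/mol.
a³ = (4.630 × 10^-8 cm)³ = 9.925 × 10^-23 cm³.
ρ = 4 × 41.99 / (6.022 × 10²³ × 9.925 × 10^-23) = 2.810 g/cm³.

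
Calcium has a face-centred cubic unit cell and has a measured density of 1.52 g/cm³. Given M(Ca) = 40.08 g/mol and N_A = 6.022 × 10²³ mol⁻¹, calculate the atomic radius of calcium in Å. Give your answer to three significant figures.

For an FCC cell (Z = 4), a³ = Z·M/(N_A·ρ) = 4 × 40.08 / (6.022 × 10²³ × 1.520) = 1.751 × 10^-22 cm³, so a = 5.595 × 10^-8 cm = 5.595 Å.
Atoms touch along the face diagonal, so √2·a = 4r, so r = 0.3536 × a = 1.98 Å.

1.98 Å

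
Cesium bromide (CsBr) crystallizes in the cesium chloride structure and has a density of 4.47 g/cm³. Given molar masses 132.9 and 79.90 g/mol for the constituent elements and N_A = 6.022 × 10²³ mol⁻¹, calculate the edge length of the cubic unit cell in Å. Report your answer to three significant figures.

4.29 Å

M(CsBr) = 212.8 g/mol; Z = 1 formula unit per cell.
a³ = Z·M/(N_A·ρ) = 1 × 212.8 / (6.022 × 10²³ × 4.47) = 7.905 × 10^-23 cm³, so a = 4.292 × 10^-8 cm = 4.29 Å.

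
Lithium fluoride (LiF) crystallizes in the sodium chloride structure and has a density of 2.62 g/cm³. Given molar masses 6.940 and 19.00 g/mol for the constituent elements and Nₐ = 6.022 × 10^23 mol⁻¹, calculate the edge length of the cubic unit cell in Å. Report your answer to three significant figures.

4.04 Å

M(LiF) = 25.94 g/mol; Z = 4 formula units per cell.
a³ = Z·M/(N_A·ρ) = 4 × 25.94 / (6.022 × 10²³ × 2.62) = 6.576 × 10^-23 cm³, so a = 4.036 × 10^-8 cm = 4.04 Å.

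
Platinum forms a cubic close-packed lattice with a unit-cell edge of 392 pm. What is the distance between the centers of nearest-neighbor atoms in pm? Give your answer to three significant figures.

In an FCC structure, atoms touch along the face diagonal, so √2·a = 4r; the nearest-neighbor distance equals 2r = 0.7071·a.
d = 0.7071 × 392 = 277 pm.

277 pm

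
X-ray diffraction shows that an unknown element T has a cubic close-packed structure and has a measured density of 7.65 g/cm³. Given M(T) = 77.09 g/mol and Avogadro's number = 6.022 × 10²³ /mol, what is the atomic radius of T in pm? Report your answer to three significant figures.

144 pm

For an FCC cell (Z = 4), a³ = Z·M/(N_A·ρ) = 4 × 77.09 / (6.022 × 10²³ × 7.650) = 6.694 × 10^-23 cm³, so a = 4.060 × 10^-8 cm = 406.0 pm.
Atoms touch along the face diagonal, so √2·a = 4r, so r = 0.3536 × a = 144 pm.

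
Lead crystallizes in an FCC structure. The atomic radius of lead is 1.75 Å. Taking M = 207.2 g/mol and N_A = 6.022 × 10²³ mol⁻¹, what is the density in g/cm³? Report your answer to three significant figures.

In an FCC lattice, atoms touch along the face diagonal, so √2·a = 4r, giving a = 4.950 Å = 4.950 × 10^-8 cm.
With Z = 4, ρ = Z·M/(N_A·a³) = 4 × 207.2 / (6.022 × 10²³ × 1.213 × 10^-22) = 11.35 g/cm³.

11.3 g/cm³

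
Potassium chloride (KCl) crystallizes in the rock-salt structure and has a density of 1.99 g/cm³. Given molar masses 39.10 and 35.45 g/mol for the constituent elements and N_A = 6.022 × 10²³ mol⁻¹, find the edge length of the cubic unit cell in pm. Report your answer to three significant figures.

M(KCl) = 74.55 g/mol; Z = 4 formula units per cell.
a³ = Z·M/(N_A·ρ) = 4 × 74.55 / (6.022 × 10²³ × 1.99) = 2.488 × 10^-22 cm³, so a = 6.290 × 10^-8 cm = 629 pm.

629 pm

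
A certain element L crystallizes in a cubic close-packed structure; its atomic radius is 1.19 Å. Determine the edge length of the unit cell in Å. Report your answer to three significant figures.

3.37 Å

In an FCC lattice, atoms touch along the face diagonal, so √2·a = 4r.
a = 4r/√2 = 4 × 1.19 / 1.4142 = 3.37 Å.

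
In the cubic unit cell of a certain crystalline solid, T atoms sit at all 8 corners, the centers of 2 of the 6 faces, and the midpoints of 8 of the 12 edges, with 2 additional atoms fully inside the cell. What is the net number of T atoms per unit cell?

Corner atoms are shared by 8 cells (1/8 each), face atoms by 2 (1/2 each), edge atoms by 4 (1/4 each), interior atoms are unshared.
Net atoms = 8 × 1/8 + 2 × 1/2 + 8 × 1/4 + 2 = 1 + 1 + 2 + 2 = 6.

6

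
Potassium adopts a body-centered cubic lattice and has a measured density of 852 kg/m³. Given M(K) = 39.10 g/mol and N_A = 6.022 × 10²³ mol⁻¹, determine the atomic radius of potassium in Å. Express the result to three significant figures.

2.31 Å

For a BCC cell (Z = 2), a³ = Z·M/(N_A·ρ) = 2 × 39.10 / (6.022 × 10²³ × 0.8520) = 1.524 × 10^-22 cm³, so a = 5.342 × 10^-8 cm = 5.342 Å.
Atoms touch along the body diagonal, so √3·a = 4r, so r = 0.4330 × a = 2.31 Å.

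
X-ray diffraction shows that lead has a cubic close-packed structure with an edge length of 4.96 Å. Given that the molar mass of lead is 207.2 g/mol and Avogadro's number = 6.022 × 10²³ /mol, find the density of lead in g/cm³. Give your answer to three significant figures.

An FCC unit cell contains Z = 4 atoms.
Cell volume: a³ = (4.96 Å)³ = (4.960 × 10^-8 cm)³ = 1.220 × 10^-22 cm³.
ρ = Z·M/(N_A·a³) = 4 × 207.2 / (6.022 × 10²³ × 1.220 × 10^-22) = 11.28 g/cm³.

11.3 g/cm³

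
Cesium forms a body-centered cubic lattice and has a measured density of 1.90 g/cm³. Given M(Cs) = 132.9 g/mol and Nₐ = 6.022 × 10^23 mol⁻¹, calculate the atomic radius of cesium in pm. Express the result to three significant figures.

266 pm

For a BCC cell (Z = 2), a³ = Z·M/(N_A·ρ) = 2 × 132.9 / (6.022 × 10²³ × 1.900) = 2.323 × 10^-22 cm³, so a = 6.147 × 10^-8 cm = 614.7 pm.
Atoms touch along the body diagonal, so √3·a = 4r, so r = 0.4330 × a = 266 pm.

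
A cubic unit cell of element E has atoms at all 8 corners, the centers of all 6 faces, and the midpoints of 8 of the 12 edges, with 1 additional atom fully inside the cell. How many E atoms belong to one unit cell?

7

Corner atoms are shared by 8 cells (1/8 each), face atoms by 2 (1/2 each), edge atoms by 4 (1/4 each), interior atoms are unshared.
Net atoms = 8 × 1/8 + 6 × 1/2 + 8 × 1/4 + 1 = 1 + 3 + 2 + 1 = 7.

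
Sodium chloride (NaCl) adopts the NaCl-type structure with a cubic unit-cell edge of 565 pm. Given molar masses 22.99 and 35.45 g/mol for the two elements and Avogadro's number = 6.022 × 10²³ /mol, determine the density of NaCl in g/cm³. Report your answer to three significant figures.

The NaCl-type structure contains Z = 4 formula units per cell; M(NaCl) = 22.99 + 35.45 = 58.44 g/mol.
a³ = (5.650 × 10^-8 cm)³ = 1.804 × 10^-22 cm³.
ρ = 4 × 58.44 / (6.022 × 10²³ × 1.804 × 10^-22) = 2.152 g/cm³.

2.15 g/cm³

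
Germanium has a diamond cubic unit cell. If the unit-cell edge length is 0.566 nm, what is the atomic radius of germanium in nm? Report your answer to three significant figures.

In a diamond cubic lattice, nearest neighbors lie along the body diagonal with √3·a = 8r.
r = √3·a/8 = 1.7321 × 0.566 / 8 = 0.123 nm.

0.123 nm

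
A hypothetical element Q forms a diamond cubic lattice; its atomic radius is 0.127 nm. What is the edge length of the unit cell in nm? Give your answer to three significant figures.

0.587 nm

In a diamond cubic lattice, nearest neighbors lie along the body diagonal with √3·a = 8r.
a = 8r/√3 = 8 × 0.127 / 1.7321 = 0.587 nm.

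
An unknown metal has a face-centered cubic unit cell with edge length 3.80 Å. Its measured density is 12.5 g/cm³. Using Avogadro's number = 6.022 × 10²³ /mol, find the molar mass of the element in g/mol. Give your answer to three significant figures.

An FCC cell has Z = 4 atoms; a = 3.800 × 10^-8 cm.
M = ρ·N_A·a³/Z = 12.5 × 6.022 × 10²³ × 5.487 × 10^-23 / 4 = 103 g/mol.

103 g/mol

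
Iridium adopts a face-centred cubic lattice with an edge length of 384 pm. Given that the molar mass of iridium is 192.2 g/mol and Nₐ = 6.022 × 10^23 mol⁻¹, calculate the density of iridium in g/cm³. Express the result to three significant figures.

22.5 g/cm³

An FCC unit cell contains Z = 4 atoms.
Cell volume: a³ = (384 pm)³ = (3.840 × 10^-8 cm)³ = 5.662 × 10^-23 cm³.
ρ = Z·M/(N_A·a³) = 4 × 192.2 / (6.022 × 10²³ × 5.662 × 10^-23) = 22.55 g/cm³.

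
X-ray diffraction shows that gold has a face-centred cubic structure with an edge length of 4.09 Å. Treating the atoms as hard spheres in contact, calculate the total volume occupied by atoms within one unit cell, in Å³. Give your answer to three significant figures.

50.7 Å³

In an FCC lattice atoms touch along the face diagonal, so √2·a = 4r, so r = 0.3536a = 1.446 Å.
V_atoms = Z × (4/3)πr³ = 4 × (4/3)π × (1.446)³ = 50.7 Å³.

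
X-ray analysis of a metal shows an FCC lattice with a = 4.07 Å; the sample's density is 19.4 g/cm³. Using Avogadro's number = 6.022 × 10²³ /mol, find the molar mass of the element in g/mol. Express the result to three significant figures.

An FCC cell has Z = 4 atoms; a = 4.070 × 10^-8 cm.
M = ρ·N_A·a³/Z = 19.4 × 6.022 × 10²³ × 6.742 × 10^-23 / 4 = 197 g/mol.

197 g/mol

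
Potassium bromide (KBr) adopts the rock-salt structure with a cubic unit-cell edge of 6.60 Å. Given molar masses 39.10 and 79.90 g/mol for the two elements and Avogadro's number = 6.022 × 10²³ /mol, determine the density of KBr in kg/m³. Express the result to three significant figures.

2750 kg/m³

The rock-salt structure contains Z = 4 formula units per cell; M(KBr) = 39.10 + 79.90 = 119.0 g/mol.
a³ = (6.600 × 10^-8 cm)³ = 2.875 × 10^-22 cm³.
ρ = 4 × 119.0 / (6.022 × 10²³ × 2.875 × 10^-22) = 2.749 g/cm³ = 2750 kg/m³.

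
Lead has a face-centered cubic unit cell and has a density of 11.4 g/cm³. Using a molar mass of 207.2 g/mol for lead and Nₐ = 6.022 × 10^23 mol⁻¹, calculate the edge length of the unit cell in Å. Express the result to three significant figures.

4.94 Å

With Z = 4 atoms per FCC cell, a³ = Z·M/(N_A·ρ) = 4 × 207.2 / (6.022 × 10²³ × 11.40 g/cm³) = 1.207 × 10^-22 cm³.
a = (1.207 × 10^-22)^(1/3) = 4.942 × 10^-8 cm = 4.94 Å.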